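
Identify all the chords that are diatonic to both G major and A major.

Bm, D

Triads in G major: G (I), Am (ii), Bm (iii), C (IV), D (V), Em (vi), F♯dim (vii°).
Triads in A major: A (I), Bm (ii), C♯m (iii), D (IV), E (V), F♯m (vi), G♯dim (vii°).
Shared triads with their functions: Bm (iii in G major, ii in A major); D (V in G major, IV in A major).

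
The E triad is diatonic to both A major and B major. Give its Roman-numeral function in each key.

V in A major; IV in B major

The scale of A major is A B C# D E F# G#; E is degree 5, and the triad built there (E-G#-B) is major, so it is V.
The scale of B major is B C# D# E F# G# A#; E is degree 4, and the triad built there (E-G#-B) is major, so it is IV.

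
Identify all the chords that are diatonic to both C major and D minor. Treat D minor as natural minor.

Triads in C major: C major (I), D minor (ii), E minor (iii), F major (IV), G major (V), A minor (vi), B diminished (vii°).
Triads in D minor (natural minor): D minor (i), E diminished (ii°), F major (III), G minor (iv), A minor (v), B♭ major (VI), C major (VII).
Shared triads with their functions: C major (I in C major, VII in D minor); D minor (ii in C major, i in D minor); F major (IV in C major, III in D minor); A minor (vi in C major, v in D minor).

C, Dm, F, Am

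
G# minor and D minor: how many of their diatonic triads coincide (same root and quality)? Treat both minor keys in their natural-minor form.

0

Diatonic triads of G# minor (natural minor): G#m (i), A#dim (ii°), B (III), C#m (iv), D#m (v), E (VI), F# (VII).
Diatonic triads of D minor (natural minor): Dm (i), Edim (ii°), F (III), Gm (iv), Am (v), Bb (VI), C (VII).
No triad has the same root and quality in both keys.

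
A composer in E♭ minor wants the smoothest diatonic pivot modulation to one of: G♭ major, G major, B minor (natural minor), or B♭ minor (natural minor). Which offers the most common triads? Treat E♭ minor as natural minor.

Triads of E♭ minor (natural minor): E♭m (i), Fdim (ii°), G♭ (III), A♭m (iv), B♭m (v), C♭ (VI), D♭ (VII).
G♭ major shares 7: E♭m, Fdim, G♭, A♭m, B♭m, C♭, D♭.
G major shares 0: none.
B minor (natural minor) shares 0: none.
B♭ minor (natural minor) shares 4: E♭m, G♭, B♭m, D♭.
The most common triads (7) are shared with G♭ major.

G♭ major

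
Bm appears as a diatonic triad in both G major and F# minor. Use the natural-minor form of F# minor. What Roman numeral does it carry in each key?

The scale of G major is G A B C D E F#; B is degree 3, and the triad built there (B-D-F#) is minor, so it is iii.
The scale of F# minor (natural minor) is F# G# A B C# D E; B is degree 4, and the triad built there (B-D-F#) is minor, so it is iv.

iii in G major; iv in F# minor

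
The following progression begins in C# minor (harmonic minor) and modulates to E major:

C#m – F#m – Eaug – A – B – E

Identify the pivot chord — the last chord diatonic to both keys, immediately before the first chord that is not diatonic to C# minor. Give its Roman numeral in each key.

A — VI in C# minor, IV in E major

Chords diatonic to C# minor: C#m, D#dim, Eaug, F#m, G#, A, B#dim.
Reading the progression, the first chord not in that set is B, so the modulation leaves C# minor there.
The chord immediately before B is A, which is diatonic to both keys: VI in C# minor and IV in E major.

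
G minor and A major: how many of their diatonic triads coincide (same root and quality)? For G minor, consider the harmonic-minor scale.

1

Diatonic triads of G minor (harmonic minor): Gm (i), Adim (ii°), Bbaug (III+), Cm (iv), D (V), Eb (VI), F#dim (vii°).
Diatonic triads of A major: A (I), Bm (ii), C#m (iii), D (IV), E (V), F#m (vi), G#dim (vii°).
Matching root and quality in both lists: D.
That gives 1 common triad.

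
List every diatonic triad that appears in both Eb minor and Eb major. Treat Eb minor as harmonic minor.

Bb, Ddim

Triads in Eb minor (harmonic minor): Eb minor (i), F diminished (ii°), Gb augmented (III+), Ab minor (iv), Bb major (V), Cb major (VI), D diminished (vii°).
Triads in Eb major: Eb major (I), F minor (ii), G minor (iii), Ab major (IV), Bb major (V), C minor (vi), D diminished (vii°).
Shared triads with their functions: Bb major (V in Eb minor, V in Eb major); D diminished (vii° in Eb minor, vii° in Eb major).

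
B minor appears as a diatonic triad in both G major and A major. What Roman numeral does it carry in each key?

The scale of G major is G A B C D E F#; B is degree 3, and the triad built there (B-D-F#) is minor, so it is iii.
The scale of A major is A B C# D E F# G#; B is degree 2, and the triad built there (B-D-F#) is minor, so it is ii.

iii in G major; ii in A major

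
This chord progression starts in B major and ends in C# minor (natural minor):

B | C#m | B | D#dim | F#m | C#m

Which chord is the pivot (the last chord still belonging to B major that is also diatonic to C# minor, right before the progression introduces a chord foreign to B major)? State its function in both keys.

B — I in B major, VII in C# minor

Chords diatonic to B major: B, C#m, D#m, E, F#, G#m, A#dim.
Reading the progression, the first chord not in that set is D#dim, so the modulation leaves B major there.
The chord immediately before D#dim is B, which is diatonic to both keys: I in B major and VII in C# minor.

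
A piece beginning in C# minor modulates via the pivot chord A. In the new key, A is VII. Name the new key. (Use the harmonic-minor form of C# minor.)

B minor

The numeral VII denotes a major triad on scale degree 7. With A on degree 7, the tonic of the new key is B.
Degree 7 carries a major triad in natural-minor keys, so the destination is B minor.
Check: the diatonic triads of B minor (natural minor) are Bm (i), C#dim (ii°), D (III), Em (iv), F#m (v), G (VI), A (VII) — A is indeed VII.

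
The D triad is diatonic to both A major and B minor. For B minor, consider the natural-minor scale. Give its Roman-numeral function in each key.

The scale of A major is A B C# D E F# G#; D is degree 4, and the triad built there (D-F#-A) is major, so it is IV.
The scale of B minor (natural minor) is B C# D E F# G A; D is degree 3, and the triad built there (D-F#-A) is major, so it is III.

IV in A major; III in B minor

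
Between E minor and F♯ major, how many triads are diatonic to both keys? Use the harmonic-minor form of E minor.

1

Diatonic triads of E minor (harmonic minor): Em (i), F♯dim (ii°), Gaug (III+), Am (iv), B (V), C (VI), D♯dim (vii°).
Diatonic triads of F♯ major: F♯ (I), G♯m (ii), A♯m (iii), B (IV), C♯ (V), D♯m (vi), E♯dim (vii°).
Matching root and quality in both lists: B.
That gives 1 common triad.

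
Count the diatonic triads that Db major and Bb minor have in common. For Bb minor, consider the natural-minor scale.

7

Diatonic triads of Db major: Db major (I), Eb minor (ii), F minor (iii), Gb major (IV), Ab major (V), Bb minor (vi), C diminished (vii°).
Diatonic triads of Bb minor (natural minor): Bb minor (i), C diminished (ii°), Db major (III), Eb minor (iv), F minor (v), Gb major (VI), Ab major (VII).
Matching root and quality in both lists: Db major, Eb minor, F minor, Gb major, Ab major, Bb minor, C diminished.
That gives 7 common triads.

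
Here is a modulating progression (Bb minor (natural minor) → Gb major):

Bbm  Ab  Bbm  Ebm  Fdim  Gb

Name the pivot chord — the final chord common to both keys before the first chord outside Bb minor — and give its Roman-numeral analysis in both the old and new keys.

Ebm — iv in Bb minor, vi in Gb major

Chords diatonic to Bb minor: Bbm, Cdim, Db, Ebm, Fm, Gb, Ab.
Reading the progression, the first chord not in that set is Fdim, so the modulation leaves Bb minor there.
The chord immediately before Fdim is Ebm, which is diatonic to both keys: iv in Bb minor and vi in Gb major.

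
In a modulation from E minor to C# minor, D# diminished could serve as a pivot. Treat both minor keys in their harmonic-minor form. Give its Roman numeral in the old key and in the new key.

vii° in E minor; ii° in C# minor

The scale of E minor (harmonic minor) is E F# G A B C D#; D# is degree 7, and the triad built there (D#-F#-A) is diminished, so it is vii°.
The scale of C# minor (harmonic minor) is C# D# E F# G# A B#; D# is degree 2, and the triad built there (D#-F#-A) is diminished, so it is ii°.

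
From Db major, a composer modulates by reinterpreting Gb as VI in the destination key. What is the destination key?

Bb minor

The numeral VI denotes a major triad on scale degree 6. With Gb on degree 6, the tonic of the new key is Bb.
Degree 6 carries a major triad in minor keys, so the destination is Bb minor.
Check: the diatonic triads of Bb minor (natural minor) are Bbm (i), Cdim (ii°), Db (III), Ebm (iv), Fm (v), Gb (VI), Ab (VII) — Gb is indeed VI.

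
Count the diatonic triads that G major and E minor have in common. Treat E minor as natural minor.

Diatonic triads of G major: G (I), Am (ii), Bm (iii), C (IV), D (V), Em (vi), F#dim (vii°).
Diatonic triads of E minor (natural minor): Em (i), F#dim (ii°), G (III), Am (iv), Bm (v), C (VI), D (VII).
Matching root and quality in both lists: G, Am, Bm, C, D, Em, F#dim.
That gives 7 common triads.

7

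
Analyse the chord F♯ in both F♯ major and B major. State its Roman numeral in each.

I in F♯ major; V in B major

The scale of F♯ major is F♯ G♯ A♯ B C♯ D♯ E♯; F♯ is degree 1, and the triad built there (F♯-A♯-C♯) is major, so it is I.
The scale of B major is B C♯ D♯ E F♯ G♯ A♯; F♯ is degree 5, and the triad built there (F♯-A♯-C♯) is major, so it is V.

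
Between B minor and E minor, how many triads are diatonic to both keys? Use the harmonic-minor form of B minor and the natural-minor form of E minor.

3

Diatonic triads of B minor (harmonic minor): Bm (i), C#dim (ii°), Daug (III+), Em (iv), F# (V), G (VI), A#dim (vii°).
Diatonic triads of E minor (natural minor): Em (i), F#dim (ii°), G (III), Am (iv), Bm (v), C (VI), D (VII).
Matching root and quality in both lists: Bm, Em, G.
That gives 3 common triads.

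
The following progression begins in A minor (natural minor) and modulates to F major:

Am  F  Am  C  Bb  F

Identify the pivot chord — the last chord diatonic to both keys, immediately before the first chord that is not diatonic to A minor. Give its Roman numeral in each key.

Chords diatonic to A minor: Am, Bdim, C, Dm, Em, F, G.
Reading the progression, the first chord not in that set is Bb, so the modulation leaves A minor there.
The chord immediately before Bb is C, which is diatonic to both keys: III in A minor and V in F major.

C — III in A minor, V in F major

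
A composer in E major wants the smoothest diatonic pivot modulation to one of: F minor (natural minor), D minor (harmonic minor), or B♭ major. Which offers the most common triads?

Triads of E major: E major (I), F♯ minor (ii), G♯ minor (iii), A major (IV), B major (V), C♯ minor (vi), D♯ diminished (vii°).
F minor (natural minor) shares 0: none.
D minor (harmonic minor) shares 1: A.
B♭ major shares 0: none.
The most common triads (1) are shared with D minor.

D minor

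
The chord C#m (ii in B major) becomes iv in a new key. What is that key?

The numeral iv denotes a minor triad on scale degree 4. With C# on degree 4, the tonic of the new key is G#.
Degree 4 carries a minor triad in minor keys, so the destination is G# minor.
Check: the diatonic triads of G# minor (natural minor) are G#m (i), A#dim (ii°), B (III), C#m (iv), D#m (v), E (VI), F# (VII) — C#m is indeed iv.

G# minor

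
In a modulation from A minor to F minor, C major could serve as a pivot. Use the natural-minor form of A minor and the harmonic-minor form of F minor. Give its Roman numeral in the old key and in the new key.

III in A minor; V in F minor

The scale of A minor (natural minor) is A B C D E F G; C is degree 3, and the triad built there (C-E-G) is major, so it is III.
The scale of F minor (harmonic minor) is F G Ab Bb C Db E; C is degree 5, and the triad built there (C-E-G) is major, so it is V.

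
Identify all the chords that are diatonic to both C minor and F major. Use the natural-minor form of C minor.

Gm, Bb

Triads in C minor (natural minor): C minor (i), D diminished (ii°), Eb major (III), F minor (iv), G minor (v), Ab major (VI), Bb major (VII).
Triads in F major: F major (I), G minor (ii), A minor (iii), Bb major (IV), C major (V), D minor (vi), E diminished (vii°).
Shared triads with their functions: G minor (v in C minor, ii in F major); Bb major (VII in C minor, IV in F major).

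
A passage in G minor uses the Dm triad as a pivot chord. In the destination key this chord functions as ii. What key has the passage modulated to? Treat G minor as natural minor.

C major

The numeral ii denotes a minor triad on scale degree 2. With D on degree 2, the tonic of the new key is C.
Degree 2 carries a minor triad in major keys, so the destination is C major.
Check: the diatonic triads of C major are C (I), Dm (ii), Em (iii), F (IV), G (V), Am (vi), Bdim (vii°) — Dm is indeed ii.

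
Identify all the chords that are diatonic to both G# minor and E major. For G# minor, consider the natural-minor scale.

Triads in G# minor (natural minor): G# minor (i), A# diminished (ii°), B major (III), C# minor (iv), D# minor (v), E major (VI), F# major (VII).
Triads in E major: E major (I), F# minor (ii), G# minor (iii), A major (IV), B major (V), C# minor (vi), D# diminished (vii°).
Shared triads with their functions: G# minor (i in G# minor, iii in E major); B major (III in G# minor, V in E major); C# minor (iv in G# minor, vi in E major); E major (VI in G# minor, I in E major).

G#m, B, C#m, E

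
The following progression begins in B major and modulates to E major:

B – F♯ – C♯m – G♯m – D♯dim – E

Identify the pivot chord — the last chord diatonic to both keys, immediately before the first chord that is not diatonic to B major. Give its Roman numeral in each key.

G♯m — vi in B major, iii in E major

Chords diatonic to B major: B, C♯m, D♯m, E, F♯, G♯m, A♯dim.
Reading the progression, the first chord not in that set is D♯dim, so the modulation leaves B major there.
The chord immediately before D♯dim is G♯m, which is diatonic to both keys: vi in B major and iii in E major.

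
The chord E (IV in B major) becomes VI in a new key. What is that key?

G# minor

The numeral VI denotes a major triad on scale degree 6. With E on degree 6, the tonic of the new key is G#.
Degree 6 carries a major triad in minor keys, so the destination is G# minor.
Check: the diatonic triads of G# minor (natural minor) are G#m (i), A#dim (ii°), B (III), C#m (iv), D#m (v), E (VI), F# (VII) — E is indeed VI.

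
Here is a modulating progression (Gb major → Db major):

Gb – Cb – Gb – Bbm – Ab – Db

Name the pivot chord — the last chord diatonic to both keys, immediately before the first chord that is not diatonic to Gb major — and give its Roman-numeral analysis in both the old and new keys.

Chords diatonic to Gb major: Gb, Abm, Bbm, Cb, Db, Ebm, Fdim.
Reading the progression, the first chord not in that set is Ab, so the modulation leaves Gb major there.
The chord immediately before Ab is Bbm, which is diatonic to both keys: iii in Gb major and vi in Db major.

Bbm — iii in Gb major, vi in Db major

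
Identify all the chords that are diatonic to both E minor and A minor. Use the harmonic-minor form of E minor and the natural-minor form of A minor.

Triads in E minor (harmonic minor): Em (i), F#dim (ii°), Gaug (III+), Am (iv), B (V), C (VI), D#dim (vii°).
Triads in A minor (natural minor): Am (i), Bdim (ii°), C (III), Dm (iv), Em (v), F (VI), G (VII).
Shared triads with their functions: Em (i in E minor, v in A minor); Am (iv in E minor, i in A minor); C (VI in E minor, III in A minor).

Em, Am, C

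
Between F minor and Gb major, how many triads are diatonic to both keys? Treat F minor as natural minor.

2

Diatonic triads of F minor (natural minor): Fm (i), Gdim (ii°), Ab (III), Bbm (iv), Cm (v), Db (VI), Eb (VII).
Diatonic triads of Gb major: Gb (I), Abm (ii), Bbm (iii), Cb (IV), Db (V), Ebm (vi), Fdim (vii°).
Matching root and quality in both lists: Bbm, Db.
That gives 2 common triads.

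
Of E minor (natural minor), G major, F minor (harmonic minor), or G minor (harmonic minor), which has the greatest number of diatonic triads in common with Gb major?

F minor

Triads of Gb major: Gb major (I), Ab minor (ii), Bb minor (iii), Cb major (IV), Db major (V), Eb minor (vi), F diminished (vii°).
E minor (natural minor) shares 0: none.
G major shares 0: none.
F minor (harmonic minor) shares 2: Bbm, Db.
G minor (harmonic minor) shares 0: none.
The most common triads (2) are shared with F minor.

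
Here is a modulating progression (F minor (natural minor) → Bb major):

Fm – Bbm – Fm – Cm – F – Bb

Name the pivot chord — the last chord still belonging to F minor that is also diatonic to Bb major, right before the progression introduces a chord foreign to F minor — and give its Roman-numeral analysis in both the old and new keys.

Cm — v in F minor, ii in Bb major

Chords diatonic to F minor: Fm, Gdim, Ab, Bbm, Cm, Db, Eb.
Reading the progression, the first chord not in that set is F, so the modulation leaves F minor there.
The chord immediately before F is Cm, which is diatonic to both keys: v in F minor and ii in Bb major.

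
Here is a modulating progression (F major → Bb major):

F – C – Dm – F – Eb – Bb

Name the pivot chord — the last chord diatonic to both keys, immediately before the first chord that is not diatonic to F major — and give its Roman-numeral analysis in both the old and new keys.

F — I in F major, V in Bb major

Chords diatonic to F major: F, Gm, Am, Bb, C, Dm, Edim.
Reading the progression, the first chord not in that set is Eb, so the modulation leaves F major there.
The chord immediately before Eb is F, which is diatonic to both keys: I in F major and V in Bb major.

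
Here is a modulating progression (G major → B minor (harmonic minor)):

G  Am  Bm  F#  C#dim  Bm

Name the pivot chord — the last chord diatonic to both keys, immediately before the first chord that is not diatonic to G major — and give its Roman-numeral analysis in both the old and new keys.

Bm — iii in G major, i in B minor

Chords diatonic to G major: G, Am, Bm, C, D, Em, F#dim.
Reading the progression, the first chord not in that set is F#, so the modulation leaves G major there.
The chord immediately before F# is Bm, which is diatonic to both keys: iii in G major and i in B minor.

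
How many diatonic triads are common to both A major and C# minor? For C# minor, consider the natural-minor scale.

Diatonic triads of A major: A (I), Bm (ii), C#m (iii), D (IV), E (V), F#m (vi), G#dim (vii°).
Diatonic triads of C# minor (natural minor): C#m (i), D#dim (ii°), E (III), F#m (iv), G#m (v), A (VI), B (VII).
Matching root and quality in both lists: A, C#m, E, F#m.
That gives 4 common triads.

4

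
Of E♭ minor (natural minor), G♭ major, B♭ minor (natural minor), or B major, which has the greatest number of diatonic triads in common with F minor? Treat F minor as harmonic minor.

Triads of F minor (harmonic minor): Fm (i), Gdim (ii°), A♭aug (III+), B♭m (iv), C (V), D♭ (VI), Edim (vii°).
E♭ minor (natural minor) shares 2: B♭m, D♭.
G♭ major shares 2: B♭m, D♭.
B♭ minor (natural minor) shares 3: Fm, B♭m, D♭.
B major shares 0: none.
The most common triads (3) are shared with B♭ minor.

B♭ minor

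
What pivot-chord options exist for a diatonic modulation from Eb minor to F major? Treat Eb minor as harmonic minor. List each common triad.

Bb

Triads in Eb minor (harmonic minor): Eb minor (i), F diminished (ii°), Gb augmented (III+), Ab minor (iv), Bb major (V), Cb major (VI), D diminished (vii°).
Triads in F major: F major (I), G minor (ii), A minor (iii), Bb major (IV), C major (V), D minor (vi), E diminished (vii°).
Shared triads with their functions: Bb major (V in Eb minor, IV in F major).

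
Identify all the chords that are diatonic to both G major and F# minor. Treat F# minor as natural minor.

Triads in G major: G (I), Am (ii), Bm (iii), C (IV), D (V), Em (vi), F#dim (vii°).
Triads in F# minor (natural minor): F#m (i), G#dim (ii°), A (III), Bm (iv), C#m (v), D (VI), E (VII).
Shared triads with their functions: Bm (iii in G major, iv in F# minor); D (V in G major, VI in F# minor).

Bm, D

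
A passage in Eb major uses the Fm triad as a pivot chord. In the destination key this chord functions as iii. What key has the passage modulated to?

Db major

The numeral iii denotes a minor triad on scale degree 3. With F on degree 3, the tonic of the new key is Db.
Degree 3 carries a minor triad in major keys, so the destination is Db major.
Check: the diatonic triads of Db major are Db (I), Ebm (ii), Fm (iii), Gb (IV), Ab (V), Bbm (vi), Cdim (vii°) — Fm is indeed iii.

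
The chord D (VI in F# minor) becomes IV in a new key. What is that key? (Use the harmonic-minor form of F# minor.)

A major

The numeral IV denotes a major triad on scale degree 4. With D on degree 4, the tonic of the new key is A.
Degree 4 carries a major triad in major keys, so the destination is A major.
Check: the diatonic triads of A major are A (I), Bm (ii), C#m (iii), D (IV), E (V), F#m (vi), G#dim (vii°) — D is indeed IV.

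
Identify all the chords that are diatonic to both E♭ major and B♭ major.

Triads in E♭ major: E♭ (I), Fm (ii), Gm (iii), A♭ (IV), B♭ (V), Cm (vi), Ddim (vii°).
Triads in B♭ major: B♭ (I), Cm (ii), Dm (iii), E♭ (IV), F (V), Gm (vi), Adim (vii°).
Shared triads with their functions: E♭ (I in E♭ major, IV in B♭ major); Gm (iii in E♭ major, vi in B♭ major); B♭ (V in E♭ major, I in B♭ major); Cm (vi in E♭ major, ii in B♭ major).

E♭, Gm, B♭, Cm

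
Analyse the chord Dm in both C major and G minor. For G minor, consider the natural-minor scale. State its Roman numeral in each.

The scale of C major is C D E F G A B; D is degree 2, and the triad built there (D-F-A) is minor, so it is ii.
The scale of G minor (natural minor) is G A Bb C D Eb F; D is degree 5, and the triad built there (D-F-A) is minor, so it is v.

ii in C major; v in G minor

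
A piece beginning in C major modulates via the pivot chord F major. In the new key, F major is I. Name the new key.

F major

The numeral I denotes a major triad on scale degree 1. With F on degree 1, the tonic of the new key is F.
Degree 1 carries a major triad in major keys, so the destination is F major.
Check: the diatonic triads of F major are F (I), Gm (ii), Am (iii), Bb (IV), C (V), Dm (vi), Edim (vii°) — F major is indeed I.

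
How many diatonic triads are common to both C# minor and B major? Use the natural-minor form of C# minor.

Diatonic triads of C# minor (natural minor): C#m (i), D#dim (ii°), E (III), F#m (iv), G#m (v), A (VI), B (VII).
Diatonic triads of B major: B (I), C#m (ii), D#m (iii), E (IV), F# (V), G#m (vi), A#dim (vii°).
Matching root and quality in both lists: C#m, E, G#m, B.
That gives 4 common triads.

4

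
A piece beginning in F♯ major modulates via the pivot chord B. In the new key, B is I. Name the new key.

The numeral I denotes a major triad on scale degree 1. With B on degree 1, the tonic of the new key is B.
Degree 1 carries a major triad in major keys, so the destination is B major.
Check: the diatonic triads of B major are B (I), C♯m (ii), D♯m (iii), E (IV), F♯ (V), G♯m (vi), A♯dim (vii°) — B is indeed I.

B major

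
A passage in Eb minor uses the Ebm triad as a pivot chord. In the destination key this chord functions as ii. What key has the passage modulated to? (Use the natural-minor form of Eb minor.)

Db major

The numeral ii denotes a minor triad on scale degree 2. With Eb on degree 2, the tonic of the new key is Db.
Degree 2 carries a minor triad in major keys, so the destination is Db major.
Check: the diatonic triads of Db major are Db (I), Ebm (ii), Fm (iii), Gb (IV), Ab (V), Bbm (vi), Cdim (vii°) — Ebm is indeed ii.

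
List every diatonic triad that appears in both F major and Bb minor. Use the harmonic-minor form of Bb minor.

F

Triads in F major: F (I), Gm (ii), Am (iii), Bb (IV), C (V), Dm (vi), Edim (vii°).
Triads in Bb minor (harmonic minor): Bbm (i), Cdim (ii°), Dbaug (III+), Ebm (iv), F (V), Gb (VI), Adim (vii°).
Shared triads with their functions: F (I in F major, V in Bb minor).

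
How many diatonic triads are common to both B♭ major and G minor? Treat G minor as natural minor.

Diatonic triads of B♭ major: B♭ (I), Cm (ii), Dm (iii), E♭ (IV), F (V), Gm (vi), Adim (vii°).
Diatonic triads of G minor (natural minor): Gm (i), Adim (ii°), B♭ (III), Cm (iv), Dm (v), E♭ (VI), F (VII).
Matching root and quality in both lists: B♭, Cm, Dm, E♭, F, Gm, Adim.
That gives 7 common triads.

7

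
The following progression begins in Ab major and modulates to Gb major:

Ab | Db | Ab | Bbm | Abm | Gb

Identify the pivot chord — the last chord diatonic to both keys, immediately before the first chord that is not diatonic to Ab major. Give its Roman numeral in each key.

Bbm — ii in Ab major, iii in Gb major

Chords diatonic to Ab major: Ab, Bbm, Cm, Db, Eb, Fm, Gdim.
Reading the progression, the first chord not in that set is Abm, so the modulation leaves Ab major there.
The chord immediately before Abm is Bbm, which is diatonic to both keys: ii in Ab major and iii in Gb major.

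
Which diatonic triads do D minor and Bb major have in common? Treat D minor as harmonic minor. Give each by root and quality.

Triads in D minor (harmonic minor): Dm (i), Edim (ii°), Faug (III+), Gm (iv), A (V), Bb (VI), C#dim (vii°).
Triads in Bb major: Bb (I), Cm (ii), Dm (iii), Eb (IV), F (V), Gm (vi), Adim (vii°).
Shared triads with their functions: Dm (i in D minor, iii in Bb major); Gm (iv in D minor, vi in Bb major); Bb (VI in D minor, I in Bb major).

Dm, Gm, Bb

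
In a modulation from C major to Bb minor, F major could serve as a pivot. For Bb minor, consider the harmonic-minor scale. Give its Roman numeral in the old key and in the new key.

IV in C major; V in Bb minor

The scale of C major is C D E F G A B; F is degree 4, and the triad built there (F-A-C) is major, so it is IV.
The scale of Bb minor (harmonic minor) is Bb C Db Eb F Gb A; F is degree 5, and the triad built there (F-A-C) is major, so it is V.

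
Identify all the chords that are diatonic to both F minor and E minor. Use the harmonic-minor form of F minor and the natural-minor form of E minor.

C

Triads in F minor (harmonic minor): Fm (i), Gdim (ii°), Abaug (III+), Bbm (iv), C (V), Db (VI), Edim (vii°).
Triads in E minor (natural minor): Em (i), F#dim (ii°), G (III), Am (iv), Bm (v), C (VI), D (VII).
Shared triads with their functions: C (V in F minor, VI in E minor).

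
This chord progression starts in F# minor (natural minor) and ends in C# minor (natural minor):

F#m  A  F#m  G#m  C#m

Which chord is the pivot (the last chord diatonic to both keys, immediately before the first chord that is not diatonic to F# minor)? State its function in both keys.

Chords diatonic to F# minor: F#m, G#dim, A, Bm, C#m, D, E.
Reading the progression, the first chord not in that set is G#m, so the modulation leaves F# minor there.
The chord immediately before G#m is F#m, which is diatonic to both keys: i in F# minor and iv in C# minor.

F#m — i in F# minor, iv in C# minor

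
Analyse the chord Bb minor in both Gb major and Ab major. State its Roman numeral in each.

iii in Gb major; ii in Ab major

The scale of Gb major is Gb Ab Bb Cb Db Eb F; Bb is degree 3, and the triad built there (Bb-Db-F) is minor, so it is iii.
The scale of Ab major is Ab Bb C Db Eb F G; Bb is degree 2, and the triad built there (Bb-Db-F) is minor, so it is ii.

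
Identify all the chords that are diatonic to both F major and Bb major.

F, Gm, Bb, Dm

Triads in F major: F (I), Gm (ii), Am (iii), Bb (IV), C (V), Dm (vi), Edim (vii°).
Triads in Bb major: Bb (I), Cm (ii), Dm (iii), Eb (IV), F (V), Gm (vi), Adim (vii°).
Shared triads with their functions: F (I in F major, V in Bb major); Gm (ii in F major, vi in Bb major); Bb (IV in F major, I in Bb major); Dm (vi in F major, iii in Bb major).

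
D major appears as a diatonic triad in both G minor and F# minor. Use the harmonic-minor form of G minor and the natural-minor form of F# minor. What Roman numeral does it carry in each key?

The scale of G minor (harmonic minor) is G A Bb C D Eb F#; D is degree 5, and the triad built there (D-F#-A) is major, so it is V.
The scale of F# minor (natural minor) is F# G# A B C# D E; D is degree 6, and the triad built there (D-F#-A) is major, so it is VI.

V in G minor; VI in F# minor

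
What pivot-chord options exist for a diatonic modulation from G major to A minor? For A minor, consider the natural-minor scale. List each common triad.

G, Am, C, Em

Triads in G major: G (I), Am (ii), Bm (iii), C (IV), D (V), Em (vi), F♯dim (vii°).
Triads in A minor (natural minor): Am (i), Bdim (ii°), C (III), Dm (iv), Em (v), F (VI), G (VII).
Shared triads with their functions: G (I in G major, VII in A minor); Am (ii in G major, i in A minor); C (IV in G major, III in A minor); Em (vi in G major, v in A minor).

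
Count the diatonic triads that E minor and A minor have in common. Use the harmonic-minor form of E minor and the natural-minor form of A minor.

3

Diatonic triads of E minor (harmonic minor): Em (i), F#dim (ii°), Gaug (III+), Am (iv), B (V), C (VI), D#dim (vii°).
Diatonic triads of A minor (natural minor): Am (i), Bdim (ii°), C (III), Dm (iv), Em (v), F (VI), G (VII).
Matching root and quality in both lists: Em, Am, C.
That gives 3 common triads.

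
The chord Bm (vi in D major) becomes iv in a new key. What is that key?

F# minor

The numeral iv denotes a minor triad on scale degree 4. With B on degree 4, the tonic of the new key is F#.
Degree 4 carries a minor triad in minor keys, so the destination is F# minor.
Check: the diatonic triads of F# minor (natural minor) are F#m (i), G#dim (ii°), A (III), Bm (iv), C#m (v), D (VI), E (VII) — Bm is indeed iv.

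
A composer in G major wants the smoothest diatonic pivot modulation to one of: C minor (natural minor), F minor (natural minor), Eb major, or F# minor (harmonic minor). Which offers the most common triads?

F# minor

Triads of G major: G (I), Am (ii), Bm (iii), C (IV), D (V), Em (vi), F#dim (vii°).
C minor (natural minor) shares 0: none.
F minor (natural minor) shares 0: none.
Eb major shares 0: none.
F# minor (harmonic minor) shares 2: Bm, D.
The most common triads (2) are shared with F# minor.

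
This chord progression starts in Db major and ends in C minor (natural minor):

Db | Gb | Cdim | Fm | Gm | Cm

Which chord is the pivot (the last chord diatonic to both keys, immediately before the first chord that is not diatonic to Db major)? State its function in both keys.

Fm — iii in Db major, iv in C minor

Chords diatonic to Db major: Db, Ebm, Fm, Gb, Ab, Bbm, Cdim.
Reading the progression, the first chord not in that set is Gm, so the modulation leaves Db major there.
The chord immediately before Gm is Fm, which is diatonic to both keys: iii in Db major and iv in C minor.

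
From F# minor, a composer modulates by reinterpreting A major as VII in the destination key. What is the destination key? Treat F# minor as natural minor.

The numeral VII denotes a major triad on scale degree 7. With A on degree 7, the tonic of the new key is B.
Degree 7 carries a major triad in natural-minor keys, so the destination is B minor.
Check: the diatonic triads of B minor (natural minor) are Bm (i), C#dim (ii°), D (III), Em (iv), F#m (v), G (VI), A (VII) — A major is indeed VII.

B minor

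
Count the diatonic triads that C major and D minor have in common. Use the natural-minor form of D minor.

Diatonic triads of C major: C major (I), D minor (ii), E minor (iii), F major (IV), G major (V), A minor (vi), B diminished (vii°).
Diatonic triads of D minor (natural minor): D minor (i), E diminished (ii°), F major (III), G minor (iv), A minor (v), Bb major (VI), C major (VII).
Matching root and quality in both lists: C major, D minor, F major, A minor.
That gives 4 common triads.

4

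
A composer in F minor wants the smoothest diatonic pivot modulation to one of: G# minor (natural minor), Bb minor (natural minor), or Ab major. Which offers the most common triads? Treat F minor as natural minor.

Ab major

Triads of F minor (natural minor): F minor (i), G diminished (ii°), Ab major (III), Bb minor (iv), C minor (v), Db major (VI), Eb major (VII).
G# minor (natural minor) shares 0: none.
Bb minor (natural minor) shares 4: Fm, Ab, Bbm, Db.
Ab major shares 7: Fm, Gdim, Ab, Bbm, Cm, Db, Eb.
The most common triads (7) are shared with Ab major.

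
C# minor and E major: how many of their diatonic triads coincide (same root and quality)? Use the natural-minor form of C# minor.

Diatonic triads of C# minor (natural minor): C#m (i), D#dim (ii°), E (III), F#m (iv), G#m (v), A (VI), B (VII).
Diatonic triads of E major: E (I), F#m (ii), G#m (iii), A (IV), B (V), C#m (vi), D#dim (vii°).
Matching root and quality in both lists: C#m, D#dim, E, F#m, G#m, A, B.
That gives 7 common triads.

7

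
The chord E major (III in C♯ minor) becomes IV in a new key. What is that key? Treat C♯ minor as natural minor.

The numeral IV denotes a major triad on scale degree 4. With E on degree 4, the tonic of the new key is B.
Degree 4 carries a major triad in major keys, so the destination is B major.
Check: the diatonic triads of B major are B (I), C♯m (ii), D♯m (iii), E (IV), F♯ (V), G♯m (vi), A♯dim (vii°) — E major is indeed IV.

B major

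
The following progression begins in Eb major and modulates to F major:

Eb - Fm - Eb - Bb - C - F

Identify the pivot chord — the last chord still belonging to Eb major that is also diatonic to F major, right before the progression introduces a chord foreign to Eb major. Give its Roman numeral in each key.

Bb — V in Eb major, IV in F major

Chords diatonic to Eb major: Eb, Fm, Gm, Ab, Bb, Cm, Ddim.
Reading the progression, the first chord not in that set is C, so the modulation leaves Eb major there.
The chord immediately before C is Bb, which is diatonic to both keys: V in Eb major and IV in F major.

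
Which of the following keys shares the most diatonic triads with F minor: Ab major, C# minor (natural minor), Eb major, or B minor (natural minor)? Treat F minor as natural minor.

Ab major

Triads of F minor (natural minor): F minor (i), G diminished (ii°), Ab major (III), Bb minor (iv), C minor (v), Db major (VI), Eb major (VII).
Ab major shares 7: Fm, Gdim, Ab, Bbm, Cm, Db, Eb.
C# minor (natural minor) shares 0: none.
Eb major shares 4: Fm, Ab, Cm, Eb.
B minor (natural minor) shares 0: none.
The most common triads (7) are shared with Ab major.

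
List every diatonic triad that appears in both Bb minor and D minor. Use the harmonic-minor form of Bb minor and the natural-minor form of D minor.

Triads in Bb minor (harmonic minor): Bb minor (i), C diminished (ii°), Db augmented (III+), Eb minor (iv), F major (V), Gb major (VI), A diminished (vii°).
Triads in D minor (natural minor): D minor (i), E diminished (ii°), F major (III), G minor (iv), A minor (v), Bb major (VI), C major (VII).
Shared triads with their functions: F major (V in Bb minor, III in D minor).

F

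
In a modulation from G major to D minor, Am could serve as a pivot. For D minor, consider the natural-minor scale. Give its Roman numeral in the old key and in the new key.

The scale of G major is G A B C D E F#; A is degree 2, and the triad built there (A-C-E) is minor, so it is ii.
The scale of D minor (natural minor) is D E F G A Bb C; A is degree 5, and the triad built there (A-C-E) is minor, so it is v.

ii in G major; v in D minor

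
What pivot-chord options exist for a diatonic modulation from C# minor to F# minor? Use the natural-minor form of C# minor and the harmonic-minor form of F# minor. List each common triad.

Triads in C# minor (natural minor): C#m (i), D#dim (ii°), E (III), F#m (iv), G#m (v), A (VI), B (VII).
Triads in F# minor (harmonic minor): F#m (i), G#dim (ii°), Aaug (III+), Bm (iv), C# (V), D (VI), E#dim (vii°).
Shared triads with their functions: F#m (iv in C# minor, i in F# minor).

F#m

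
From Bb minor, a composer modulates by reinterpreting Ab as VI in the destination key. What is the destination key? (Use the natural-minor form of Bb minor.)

The numeral VI denotes a major triad on scale degree 6. With Ab on degree 6, the tonic of the new key is C.
Degree 6 carries a major triad in minor keys, so the destination is C minor.
Check: the diatonic triads of C minor (natural minor) are Cm (i), Ddim (ii°), Eb (III), Fm (iv), Gm (v), Ab (VI), Bb (VII) — Ab is indeed VI.

C minor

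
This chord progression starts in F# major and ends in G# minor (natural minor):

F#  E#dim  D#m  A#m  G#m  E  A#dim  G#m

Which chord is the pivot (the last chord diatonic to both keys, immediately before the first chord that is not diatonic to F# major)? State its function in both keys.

Chords diatonic to F# major: F#, G#m, A#m, B, C#, D#m, E#dim.
Reading the progression, the first chord not in that set is E, so the modulation leaves F# major there.
The chord immediately before E is G#m, which is diatonic to both keys: ii in F# major and i in G# minor.

G#m — ii in F# major, i in G# minor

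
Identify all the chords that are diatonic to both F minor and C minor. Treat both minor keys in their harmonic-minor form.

Triads in F minor (harmonic minor): Fm (i), Gdim (ii°), A♭aug (III+), B♭m (iv), C (V), D♭ (VI), Edim (vii°).
Triads in C minor (harmonic minor): Cm (i), Ddim (ii°), E♭aug (III+), Fm (iv), G (V), A♭ (VI), Bdim (vii°).
Shared triads with their functions: Fm (i in F minor, iv in C minor).

Fm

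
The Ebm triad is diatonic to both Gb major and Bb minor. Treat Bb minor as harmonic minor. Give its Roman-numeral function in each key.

The scale of Gb major is Gb Ab Bb Cb Db Eb F; Eb is degree 6, and the triad built there (Eb-Gb-Bb) is minor, so it is vi.
The scale of Bb minor (harmonic minor) is Bb C Db Eb F Gb A; Eb is degree 4, and the triad built there (Eb-Gb-Bb) is minor, so it is iv.

vi in Gb major; iv in Bb minor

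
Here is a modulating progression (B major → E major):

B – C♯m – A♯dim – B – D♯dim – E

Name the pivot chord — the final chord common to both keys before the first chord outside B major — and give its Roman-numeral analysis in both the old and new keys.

Chords diatonic to B major: B, C♯m, D♯m, E, F♯, G♯m, A♯dim.
Reading the progression, the first chord not in that set is D♯dim, so the modulation leaves B major there.
The chord immediately before D♯dim is B, which is diatonic to both keys: I in B major and V in E major.

B — I in B major, V in E major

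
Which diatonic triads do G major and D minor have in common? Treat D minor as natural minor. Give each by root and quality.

Triads in G major: G (I), Am (ii), Bm (iii), C (IV), D (V), Em (vi), F#dim (vii°).
Triads in D minor (natural minor): Dm (i), Edim (ii°), F (III), Gm (iv), Am (v), Bb (VI), C (VII).
Shared triads with their functions: Am (ii in G major, v in D minor); C (IV in G major, VII in D minor).

Am, C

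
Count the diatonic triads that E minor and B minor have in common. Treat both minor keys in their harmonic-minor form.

Diatonic triads of E minor (harmonic minor): Em (i), F#dim (ii°), Gaug (III+), Am (iv), B (V), C (VI), D#dim (vii°).
Diatonic triads of B minor (harmonic minor): Bm (i), C#dim (ii°), Daug (III+), Em (iv), F# (V), G (VI), A#dim (vii°).
Matching root and quality in both lists: Em.
That gives 1 common triad.

1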